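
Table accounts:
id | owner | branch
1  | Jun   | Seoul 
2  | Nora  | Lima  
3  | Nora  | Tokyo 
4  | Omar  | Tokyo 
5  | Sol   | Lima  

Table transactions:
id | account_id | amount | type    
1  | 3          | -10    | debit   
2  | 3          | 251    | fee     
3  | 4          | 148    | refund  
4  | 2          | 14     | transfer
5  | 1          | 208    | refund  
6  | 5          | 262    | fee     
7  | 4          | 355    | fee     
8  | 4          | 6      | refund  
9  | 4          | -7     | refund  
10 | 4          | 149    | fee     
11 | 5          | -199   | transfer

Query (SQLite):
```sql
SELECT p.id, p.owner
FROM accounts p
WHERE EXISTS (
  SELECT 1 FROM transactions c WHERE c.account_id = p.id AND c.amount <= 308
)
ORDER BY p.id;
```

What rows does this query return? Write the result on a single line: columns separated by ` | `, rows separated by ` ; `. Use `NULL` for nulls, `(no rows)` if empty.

For each accounts row, check whether any transactions with matching account_id has amount <= 308.
Keep rows where that is true.

1 | Jun ; 2 | Nora ; 3 | Nora ; 4 | Omar ; 5 | Sol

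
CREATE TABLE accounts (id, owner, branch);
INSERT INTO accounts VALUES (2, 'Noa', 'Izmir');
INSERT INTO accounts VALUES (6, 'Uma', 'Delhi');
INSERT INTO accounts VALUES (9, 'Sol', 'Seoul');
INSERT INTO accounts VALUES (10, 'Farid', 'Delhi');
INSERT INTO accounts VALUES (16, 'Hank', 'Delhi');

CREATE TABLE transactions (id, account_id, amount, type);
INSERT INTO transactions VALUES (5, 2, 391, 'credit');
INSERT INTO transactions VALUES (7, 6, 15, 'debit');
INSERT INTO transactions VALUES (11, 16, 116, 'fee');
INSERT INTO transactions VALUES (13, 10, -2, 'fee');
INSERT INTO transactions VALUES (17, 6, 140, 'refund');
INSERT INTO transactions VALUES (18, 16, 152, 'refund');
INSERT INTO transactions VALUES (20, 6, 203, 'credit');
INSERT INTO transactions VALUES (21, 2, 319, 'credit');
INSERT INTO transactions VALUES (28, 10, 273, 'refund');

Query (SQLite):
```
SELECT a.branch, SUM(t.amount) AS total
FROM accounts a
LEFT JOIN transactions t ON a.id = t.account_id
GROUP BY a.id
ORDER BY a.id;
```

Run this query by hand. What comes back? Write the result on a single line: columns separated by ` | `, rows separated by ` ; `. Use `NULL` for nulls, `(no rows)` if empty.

Izmir | 710 ; Delhi | 358 ; Seoul | NULL ; Delhi | 271 ; Delhi | 268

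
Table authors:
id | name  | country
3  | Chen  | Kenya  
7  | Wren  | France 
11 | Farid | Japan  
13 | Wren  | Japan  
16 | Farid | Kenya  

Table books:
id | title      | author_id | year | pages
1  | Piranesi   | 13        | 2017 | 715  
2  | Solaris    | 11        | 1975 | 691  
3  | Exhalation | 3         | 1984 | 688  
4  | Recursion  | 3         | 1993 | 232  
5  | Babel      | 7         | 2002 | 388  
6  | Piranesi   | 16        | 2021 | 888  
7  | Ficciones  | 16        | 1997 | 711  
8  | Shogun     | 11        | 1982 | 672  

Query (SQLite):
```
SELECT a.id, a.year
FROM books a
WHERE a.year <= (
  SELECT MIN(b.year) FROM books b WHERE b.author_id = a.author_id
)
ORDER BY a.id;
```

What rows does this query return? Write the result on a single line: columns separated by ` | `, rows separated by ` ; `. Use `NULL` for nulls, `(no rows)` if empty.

For each books row a, compute MIN(year) over rows sharing a.author_id.
Keep row a if a.year <= that per-group MIN.
  author_id=3: MIN(year) = 1984
  author_id=7: MIN(year) = 2002
  author_id=11: MIN(year) = 1975
  author_id=13: MIN(year) = 2017
  author_id=16: MIN(year) = 1997

1 | 2017 ; 2 | 1975 ; 3 | 1984 ; 5 | 2002 ; 7 | 1997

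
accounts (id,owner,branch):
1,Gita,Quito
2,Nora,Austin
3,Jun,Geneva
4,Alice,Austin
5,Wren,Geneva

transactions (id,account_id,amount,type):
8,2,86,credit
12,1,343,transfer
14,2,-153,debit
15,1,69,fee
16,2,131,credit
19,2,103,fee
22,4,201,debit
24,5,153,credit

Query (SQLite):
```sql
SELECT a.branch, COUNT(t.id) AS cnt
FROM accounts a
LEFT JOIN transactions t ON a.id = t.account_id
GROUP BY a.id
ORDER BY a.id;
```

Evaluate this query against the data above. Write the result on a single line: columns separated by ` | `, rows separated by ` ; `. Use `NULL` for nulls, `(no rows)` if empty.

Quito | 2 ; Austin | 4 ; Geneva | 0 ; Austin | 1 ; Geneva | 1

LEFT JOIN keeps every accounts row; unmatched ones get NULL for transactions columns.
Group by accounts.id and compute COUNT(t.id). COUNT(col) of an all-NULL group is 0.
  1: ids {12, 15} → COUNT(t.id)=2
  2: ids {8, 14, 16, 19} → COUNT(t.id)=4
  3: ids {—} → COUNT(t.id)=0
  4: ids {22} → COUNT(t.id)=1
  5: ids {24} → COUNT(t.id)=1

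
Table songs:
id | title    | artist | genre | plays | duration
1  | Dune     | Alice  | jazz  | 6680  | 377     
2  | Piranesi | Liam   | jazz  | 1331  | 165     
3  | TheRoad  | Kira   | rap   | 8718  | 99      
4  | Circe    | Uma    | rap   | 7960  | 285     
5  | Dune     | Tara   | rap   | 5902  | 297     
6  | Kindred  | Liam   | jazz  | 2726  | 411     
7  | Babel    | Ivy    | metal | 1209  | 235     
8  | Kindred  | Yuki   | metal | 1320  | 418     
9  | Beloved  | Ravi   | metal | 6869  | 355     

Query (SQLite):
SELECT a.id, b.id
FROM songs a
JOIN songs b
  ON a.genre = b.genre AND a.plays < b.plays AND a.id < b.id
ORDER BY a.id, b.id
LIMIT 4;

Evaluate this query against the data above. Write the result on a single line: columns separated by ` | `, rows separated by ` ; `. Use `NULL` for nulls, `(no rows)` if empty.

2 | 6 ; 7 | 8 ; 7 | 9 ; 8 | 9

Pairs (a,b) with same genre, a.plays < b.plays, a.id < b.id.
genre groups: jazz:{1,2,6} metal:{7,8,9} rap:{3,4,5}
Ordered by (a.id, b.id); first 4.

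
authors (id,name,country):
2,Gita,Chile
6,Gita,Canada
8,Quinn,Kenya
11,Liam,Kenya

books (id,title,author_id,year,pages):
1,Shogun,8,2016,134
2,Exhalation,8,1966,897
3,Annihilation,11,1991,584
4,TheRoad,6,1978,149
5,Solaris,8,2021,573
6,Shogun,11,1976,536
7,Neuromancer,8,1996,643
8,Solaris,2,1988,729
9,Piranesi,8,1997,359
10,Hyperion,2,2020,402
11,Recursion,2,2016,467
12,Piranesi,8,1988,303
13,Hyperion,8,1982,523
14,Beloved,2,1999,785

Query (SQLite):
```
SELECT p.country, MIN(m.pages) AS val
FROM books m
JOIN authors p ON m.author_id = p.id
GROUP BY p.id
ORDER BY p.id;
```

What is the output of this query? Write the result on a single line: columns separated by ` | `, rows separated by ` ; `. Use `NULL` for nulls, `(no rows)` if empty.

Join each books row to its authors via author_id.
Group joined rows by authors.id; compute MIN(m.pages) per group.
  2: ids {8, 10, 11, 14} → MIN(m.pages)=402
  6: ids {4} → MIN(m.pages)=149
  8: ids {1, 2, 5, 7, 9, 12, 13} → MIN(m.pages)=134
  11: ids {3, 6} → MIN(m.pages)=536

Chile | 402 ; Canada | 149 ; Kenya | 134 ; Kenya | 536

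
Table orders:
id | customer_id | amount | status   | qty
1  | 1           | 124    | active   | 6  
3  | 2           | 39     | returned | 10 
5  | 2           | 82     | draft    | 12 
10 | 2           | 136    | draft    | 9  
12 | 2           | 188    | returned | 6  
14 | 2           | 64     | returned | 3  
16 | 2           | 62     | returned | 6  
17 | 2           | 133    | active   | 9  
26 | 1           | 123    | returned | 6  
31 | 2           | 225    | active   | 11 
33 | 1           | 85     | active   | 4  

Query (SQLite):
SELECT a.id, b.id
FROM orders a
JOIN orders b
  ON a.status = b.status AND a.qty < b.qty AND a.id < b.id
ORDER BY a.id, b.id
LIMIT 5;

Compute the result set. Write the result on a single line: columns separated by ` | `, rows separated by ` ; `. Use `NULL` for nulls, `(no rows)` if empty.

Pairs (a,b) with same status, a.qty < b.qty, a.id < b.id.
status groups: active:{1,17,31,33} draft:{5,10} returned:{3,12,14,16,26}
Ordered by (a.id, b.id); first 5.

1 | 17 ; 1 | 31 ; 14 | 16 ; 14 | 26 ; 17 | 31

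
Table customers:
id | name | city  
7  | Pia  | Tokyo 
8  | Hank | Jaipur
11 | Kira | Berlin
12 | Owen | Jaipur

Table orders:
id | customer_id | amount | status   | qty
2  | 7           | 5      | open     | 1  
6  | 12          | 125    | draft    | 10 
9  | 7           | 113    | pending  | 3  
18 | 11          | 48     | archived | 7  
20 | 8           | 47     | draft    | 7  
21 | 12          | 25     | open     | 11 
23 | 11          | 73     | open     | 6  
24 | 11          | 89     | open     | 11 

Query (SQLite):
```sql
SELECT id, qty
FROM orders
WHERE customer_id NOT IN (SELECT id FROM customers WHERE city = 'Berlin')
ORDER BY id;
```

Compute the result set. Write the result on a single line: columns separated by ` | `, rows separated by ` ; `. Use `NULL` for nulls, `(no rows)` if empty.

2 | 1 ; 6 | 10 ; 9 | 3 ; 20 | 7 ; 21 | 11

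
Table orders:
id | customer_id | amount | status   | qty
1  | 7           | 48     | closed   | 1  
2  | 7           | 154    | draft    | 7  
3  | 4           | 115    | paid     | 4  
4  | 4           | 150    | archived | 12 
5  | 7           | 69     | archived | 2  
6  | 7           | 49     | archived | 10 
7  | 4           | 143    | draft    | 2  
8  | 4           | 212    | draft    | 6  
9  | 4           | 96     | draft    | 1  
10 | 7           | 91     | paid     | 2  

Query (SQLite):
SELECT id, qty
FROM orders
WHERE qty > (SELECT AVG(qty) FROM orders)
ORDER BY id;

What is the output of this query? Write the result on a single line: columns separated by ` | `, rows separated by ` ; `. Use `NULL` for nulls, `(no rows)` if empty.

2 | 7 ; 4 | 12 ; 6 | 10 ; 8 | 6

Scalar subquery: AVG(qty) over all orders rows = 4.7.
Keep rows where qty > that value.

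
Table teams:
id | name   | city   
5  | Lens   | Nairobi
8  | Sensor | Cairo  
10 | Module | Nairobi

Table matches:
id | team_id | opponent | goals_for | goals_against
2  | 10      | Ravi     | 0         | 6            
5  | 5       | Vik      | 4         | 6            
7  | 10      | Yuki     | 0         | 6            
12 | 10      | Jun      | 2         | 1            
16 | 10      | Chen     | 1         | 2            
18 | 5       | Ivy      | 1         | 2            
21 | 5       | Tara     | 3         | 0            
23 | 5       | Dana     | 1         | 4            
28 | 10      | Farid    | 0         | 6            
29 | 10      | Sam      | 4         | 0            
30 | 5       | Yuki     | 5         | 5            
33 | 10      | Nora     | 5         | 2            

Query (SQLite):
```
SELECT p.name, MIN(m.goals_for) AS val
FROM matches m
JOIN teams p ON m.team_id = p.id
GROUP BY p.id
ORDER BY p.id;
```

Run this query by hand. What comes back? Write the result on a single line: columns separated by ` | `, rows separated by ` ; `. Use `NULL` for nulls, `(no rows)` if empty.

Lens | 1 ; Module | 0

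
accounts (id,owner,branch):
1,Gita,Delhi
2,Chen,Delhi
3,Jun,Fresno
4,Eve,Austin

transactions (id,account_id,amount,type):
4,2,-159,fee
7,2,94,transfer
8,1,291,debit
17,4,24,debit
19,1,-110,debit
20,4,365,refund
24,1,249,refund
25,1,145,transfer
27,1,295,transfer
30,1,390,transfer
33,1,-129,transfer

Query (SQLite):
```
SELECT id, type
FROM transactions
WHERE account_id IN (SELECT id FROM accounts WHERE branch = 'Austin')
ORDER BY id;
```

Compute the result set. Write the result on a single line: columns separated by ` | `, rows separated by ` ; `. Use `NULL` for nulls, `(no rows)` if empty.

Inner query: accounts.id where branch = 'Austin'.
Outer: keep transactions rows whose account_id is in that set.
Inner query → {4}

17 | debit ; 20 | refund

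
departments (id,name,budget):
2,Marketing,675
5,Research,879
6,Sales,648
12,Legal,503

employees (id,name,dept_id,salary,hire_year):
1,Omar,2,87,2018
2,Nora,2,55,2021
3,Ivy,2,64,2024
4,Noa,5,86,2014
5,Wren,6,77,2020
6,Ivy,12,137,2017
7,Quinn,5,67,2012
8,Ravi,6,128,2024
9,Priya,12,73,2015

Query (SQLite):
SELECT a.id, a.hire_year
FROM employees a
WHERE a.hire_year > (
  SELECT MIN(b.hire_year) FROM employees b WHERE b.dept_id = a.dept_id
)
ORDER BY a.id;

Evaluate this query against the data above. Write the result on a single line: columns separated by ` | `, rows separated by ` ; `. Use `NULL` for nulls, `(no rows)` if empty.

For each employees row a, compute MIN(hire_year) over rows sharing a.dept_id.
Keep row a if a.hire_year > that per-group MIN.
  dept_id=2: MIN(hire_year) = 2018
  dept_id=5: MIN(hire_year) = 2012
  dept_id=6: MIN(hire_year) = 2020
  dept_id=12: MIN(hire_year) = 2015

2 | 2021 ; 3 | 2024 ; 4 | 2014 ; 6 | 2017 ; 8 | 2024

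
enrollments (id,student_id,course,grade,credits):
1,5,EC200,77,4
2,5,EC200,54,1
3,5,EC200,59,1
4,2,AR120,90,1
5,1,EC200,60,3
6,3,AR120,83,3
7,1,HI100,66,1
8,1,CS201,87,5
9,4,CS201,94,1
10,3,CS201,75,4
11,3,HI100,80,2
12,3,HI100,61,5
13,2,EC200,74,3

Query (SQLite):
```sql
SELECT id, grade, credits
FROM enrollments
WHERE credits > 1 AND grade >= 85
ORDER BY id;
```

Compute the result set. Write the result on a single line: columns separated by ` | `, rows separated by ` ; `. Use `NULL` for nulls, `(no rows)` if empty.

credits > 1: ids {1, 5, 6, 8, 10, 11, 12, 13}
grade >= 85: ids {4, 8, 9}
Combine with AND.

8 | 87 | 5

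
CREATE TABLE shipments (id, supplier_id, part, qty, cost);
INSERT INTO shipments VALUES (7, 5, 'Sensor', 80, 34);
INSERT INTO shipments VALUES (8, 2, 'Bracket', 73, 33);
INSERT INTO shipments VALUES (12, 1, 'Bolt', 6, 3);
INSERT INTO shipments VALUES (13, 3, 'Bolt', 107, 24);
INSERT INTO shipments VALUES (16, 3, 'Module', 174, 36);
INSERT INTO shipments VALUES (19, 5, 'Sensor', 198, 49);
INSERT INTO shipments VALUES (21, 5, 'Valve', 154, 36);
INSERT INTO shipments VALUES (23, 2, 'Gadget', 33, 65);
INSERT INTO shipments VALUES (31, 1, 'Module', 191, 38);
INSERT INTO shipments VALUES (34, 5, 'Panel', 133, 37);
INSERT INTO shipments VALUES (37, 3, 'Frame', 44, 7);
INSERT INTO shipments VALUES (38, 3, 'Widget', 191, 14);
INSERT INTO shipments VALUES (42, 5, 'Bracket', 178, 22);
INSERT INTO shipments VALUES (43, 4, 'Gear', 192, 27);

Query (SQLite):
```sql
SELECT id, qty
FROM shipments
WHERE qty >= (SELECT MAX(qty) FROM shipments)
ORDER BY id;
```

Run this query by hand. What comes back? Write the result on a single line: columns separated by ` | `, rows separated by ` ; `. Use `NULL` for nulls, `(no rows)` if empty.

19 | 198

Scalar subquery: MAX(qty) over all shipments rows = 198.
Keep rows where qty >= that value.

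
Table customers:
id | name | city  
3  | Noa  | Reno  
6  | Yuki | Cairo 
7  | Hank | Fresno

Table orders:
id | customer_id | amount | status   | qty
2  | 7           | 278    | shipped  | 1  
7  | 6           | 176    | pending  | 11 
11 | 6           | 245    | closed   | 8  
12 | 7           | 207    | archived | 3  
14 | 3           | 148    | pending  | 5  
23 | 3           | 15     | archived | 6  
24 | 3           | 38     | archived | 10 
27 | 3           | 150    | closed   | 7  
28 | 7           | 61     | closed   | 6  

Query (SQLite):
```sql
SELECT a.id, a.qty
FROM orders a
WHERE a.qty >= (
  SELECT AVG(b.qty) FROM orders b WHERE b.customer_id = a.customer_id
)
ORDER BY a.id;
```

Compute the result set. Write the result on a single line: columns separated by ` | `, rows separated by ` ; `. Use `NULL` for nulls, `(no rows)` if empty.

For each orders row a, compute AVG(qty) over rows sharing a.customer_id.
Keep row a if a.qty >= that per-group AVG.
  customer_id=3: AVG(qty) = 7.0
  customer_id=6: AVG(qty) = 9.5
  customer_id=7: AVG(qty) = 3.333333

7 | 11 ; 24 | 10 ; 27 | 7 ; 28 | 6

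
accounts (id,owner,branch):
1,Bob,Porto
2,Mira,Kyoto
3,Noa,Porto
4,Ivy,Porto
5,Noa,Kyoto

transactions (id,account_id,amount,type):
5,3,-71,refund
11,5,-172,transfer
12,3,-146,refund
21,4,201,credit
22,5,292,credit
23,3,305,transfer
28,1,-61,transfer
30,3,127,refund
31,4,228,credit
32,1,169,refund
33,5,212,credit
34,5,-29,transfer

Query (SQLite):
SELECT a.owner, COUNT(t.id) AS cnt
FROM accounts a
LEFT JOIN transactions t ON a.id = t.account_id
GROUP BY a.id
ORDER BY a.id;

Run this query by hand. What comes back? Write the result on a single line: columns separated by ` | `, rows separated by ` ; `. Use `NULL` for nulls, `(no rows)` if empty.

LEFT JOIN keeps every accounts row; unmatched ones get NULL for transactions columns.
Group by accounts.id and compute COUNT(t.id). COUNT(col) of an all-NULL group is 0.
  1: ids {28, 32} → COUNT(t.id)=2
  2: ids {—} → COUNT(t.id)=0
  3: ids {5, 12, 23, 30} → COUNT(t.id)=4
  4: ids {21, 31} → COUNT(t.id)=2
  5: ids {11, 22, 33, 34} → COUNT(t.id)=4

Bob | 2 ; Mira | 0 ; Noa | 4 ; Ivy | 2 ; Noa | 4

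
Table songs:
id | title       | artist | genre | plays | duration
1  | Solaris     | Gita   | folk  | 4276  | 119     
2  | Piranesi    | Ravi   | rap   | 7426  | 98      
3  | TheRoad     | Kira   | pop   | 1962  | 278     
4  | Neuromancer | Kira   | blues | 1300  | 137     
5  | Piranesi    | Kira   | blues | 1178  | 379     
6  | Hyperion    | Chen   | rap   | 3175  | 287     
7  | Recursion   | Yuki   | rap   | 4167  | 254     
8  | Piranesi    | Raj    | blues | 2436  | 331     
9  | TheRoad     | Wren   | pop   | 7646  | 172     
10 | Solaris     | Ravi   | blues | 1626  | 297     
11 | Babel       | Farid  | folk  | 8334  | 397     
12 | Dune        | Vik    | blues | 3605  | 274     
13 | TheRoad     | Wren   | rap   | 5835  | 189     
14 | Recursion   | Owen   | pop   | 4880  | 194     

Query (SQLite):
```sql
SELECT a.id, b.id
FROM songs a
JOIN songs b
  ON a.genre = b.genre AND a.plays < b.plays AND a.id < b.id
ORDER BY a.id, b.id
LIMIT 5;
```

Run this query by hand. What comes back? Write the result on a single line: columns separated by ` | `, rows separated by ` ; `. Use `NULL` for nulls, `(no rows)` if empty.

1 | 11 ; 3 | 9 ; 3 | 14 ; 4 | 8 ; 4 | 10

Pairs (a,b) with same genre, a.plays < b.plays, a.id < b.id.
genre groups: blues:{4,5,8,10,12} folk:{1,11} pop:{3,9,14} rap:{2,6,7,13}
Ordered by (a.id, b.id); first 5.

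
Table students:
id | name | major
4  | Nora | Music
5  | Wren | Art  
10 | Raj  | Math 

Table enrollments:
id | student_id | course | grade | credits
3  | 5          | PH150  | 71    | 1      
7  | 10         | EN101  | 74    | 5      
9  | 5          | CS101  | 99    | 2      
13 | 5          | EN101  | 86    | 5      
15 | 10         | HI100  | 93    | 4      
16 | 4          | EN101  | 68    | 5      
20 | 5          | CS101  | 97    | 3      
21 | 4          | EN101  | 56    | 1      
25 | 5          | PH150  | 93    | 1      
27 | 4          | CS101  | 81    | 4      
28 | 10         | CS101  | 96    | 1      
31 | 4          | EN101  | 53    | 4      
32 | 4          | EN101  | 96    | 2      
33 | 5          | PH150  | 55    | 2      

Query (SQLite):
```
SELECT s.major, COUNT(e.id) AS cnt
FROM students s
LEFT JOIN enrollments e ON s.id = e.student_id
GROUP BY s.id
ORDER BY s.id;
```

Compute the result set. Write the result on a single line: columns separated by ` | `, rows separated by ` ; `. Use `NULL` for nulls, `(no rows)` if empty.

Music | 5 ; Art | 6 ; Math | 3

LEFT JOIN keeps every students row; unmatched ones get NULL for enrollments columns.
Group by students.id and compute COUNT(e.id). COUNT(col) of an all-NULL group is 0.
  4: ids {16, 21, 27, 31, 32} → COUNT(e.id)=5
  5: ids {3, 9, 13, 20, 25, 33} → COUNT(e.id)=6
  10: ids {7, 15, 28} → COUNT(e.id)=3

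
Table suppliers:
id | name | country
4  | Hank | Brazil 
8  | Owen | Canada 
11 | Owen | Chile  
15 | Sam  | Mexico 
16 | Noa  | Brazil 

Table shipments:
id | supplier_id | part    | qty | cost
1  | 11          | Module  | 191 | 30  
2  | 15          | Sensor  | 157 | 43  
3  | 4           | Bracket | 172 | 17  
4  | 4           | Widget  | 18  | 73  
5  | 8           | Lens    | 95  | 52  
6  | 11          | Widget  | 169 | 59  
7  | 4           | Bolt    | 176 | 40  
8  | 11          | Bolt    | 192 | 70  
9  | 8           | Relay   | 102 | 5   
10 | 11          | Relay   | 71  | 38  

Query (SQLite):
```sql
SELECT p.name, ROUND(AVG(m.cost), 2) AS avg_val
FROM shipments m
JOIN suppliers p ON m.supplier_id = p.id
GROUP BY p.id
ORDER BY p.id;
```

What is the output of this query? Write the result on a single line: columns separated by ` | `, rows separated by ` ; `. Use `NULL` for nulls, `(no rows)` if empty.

Hank | 43.33 ; Owen | 28.5 ; Owen | 49.25 ; Sam | 43

Join each shipments row to its suppliers via supplier_id.
Group joined rows by suppliers.id; compute ROUND(AVG(m.cost), 2) per group.
  4: ids {3, 4, 7} → ROUND(AVG(m.cost), 2)=43.33
  8: ids {5, 9} → ROUND(AVG(m.cost), 2)=28.5
  11: ids {1, 6, 8, 10} → ROUND(AVG(m.cost), 2)=49.25
  15: ids {2} → ROUND(AVG(m.cost), 2)=43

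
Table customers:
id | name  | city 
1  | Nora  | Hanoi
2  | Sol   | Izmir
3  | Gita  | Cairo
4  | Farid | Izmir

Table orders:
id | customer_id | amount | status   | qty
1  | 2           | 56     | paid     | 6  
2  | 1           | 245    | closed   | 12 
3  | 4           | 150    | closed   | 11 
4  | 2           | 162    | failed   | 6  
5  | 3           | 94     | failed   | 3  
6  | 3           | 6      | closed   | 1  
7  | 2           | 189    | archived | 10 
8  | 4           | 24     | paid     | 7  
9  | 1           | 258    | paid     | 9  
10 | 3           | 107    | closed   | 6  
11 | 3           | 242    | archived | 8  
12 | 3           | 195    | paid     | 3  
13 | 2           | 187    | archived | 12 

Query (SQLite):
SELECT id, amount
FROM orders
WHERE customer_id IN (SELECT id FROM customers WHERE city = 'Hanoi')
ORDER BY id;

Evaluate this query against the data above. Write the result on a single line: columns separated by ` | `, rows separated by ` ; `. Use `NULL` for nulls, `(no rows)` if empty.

2 | 245 ; 9 | 258

Inner query: customers.id where city = 'Hanoi'.
Outer: keep orders rows whose customer_id is in that set.
Inner query → {1}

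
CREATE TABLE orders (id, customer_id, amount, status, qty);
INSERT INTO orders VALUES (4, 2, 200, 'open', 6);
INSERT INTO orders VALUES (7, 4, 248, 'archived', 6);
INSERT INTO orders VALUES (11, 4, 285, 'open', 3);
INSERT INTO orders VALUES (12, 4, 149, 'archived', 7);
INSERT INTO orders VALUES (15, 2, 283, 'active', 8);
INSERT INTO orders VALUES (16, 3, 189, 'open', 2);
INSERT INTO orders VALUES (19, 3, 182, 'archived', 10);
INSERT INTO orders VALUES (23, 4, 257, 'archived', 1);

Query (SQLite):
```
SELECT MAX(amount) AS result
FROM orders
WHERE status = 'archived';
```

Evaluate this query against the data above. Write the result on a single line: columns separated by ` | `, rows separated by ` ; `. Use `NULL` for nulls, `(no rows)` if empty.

257

Rows where status='archived' → amount values: [248, 149, 182, 257].
MAX of non-NULL values = 257.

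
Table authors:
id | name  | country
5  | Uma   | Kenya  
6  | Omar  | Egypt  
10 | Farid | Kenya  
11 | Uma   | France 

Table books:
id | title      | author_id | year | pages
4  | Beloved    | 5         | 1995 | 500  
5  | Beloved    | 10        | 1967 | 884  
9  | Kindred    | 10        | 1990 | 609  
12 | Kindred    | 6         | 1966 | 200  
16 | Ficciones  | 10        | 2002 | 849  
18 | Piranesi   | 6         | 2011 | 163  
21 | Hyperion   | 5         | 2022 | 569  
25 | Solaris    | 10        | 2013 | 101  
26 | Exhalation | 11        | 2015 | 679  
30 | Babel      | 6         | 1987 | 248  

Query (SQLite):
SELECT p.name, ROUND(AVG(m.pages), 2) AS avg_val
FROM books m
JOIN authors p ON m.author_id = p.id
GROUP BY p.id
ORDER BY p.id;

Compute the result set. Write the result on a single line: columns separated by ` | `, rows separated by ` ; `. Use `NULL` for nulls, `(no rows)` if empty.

Uma | 534.5 ; Omar | 203.67 ; Farid | 610.75 ; Uma | 679

Join each books row to its authors via author_id.
Group joined rows by authors.id; compute ROUND(AVG(m.pages), 2) per group.
  5: ids {4, 21} → ROUND(AVG(m.pages), 2)=534.5
  6: ids {12, 18, 30} → ROUND(AVG(m.pages), 2)=203.67
  10: ids {5, 9, 16, 25} → ROUND(AVG(m.pages), 2)=610.75
  11: ids {26} → ROUND(AVG(m.pages), 2)=679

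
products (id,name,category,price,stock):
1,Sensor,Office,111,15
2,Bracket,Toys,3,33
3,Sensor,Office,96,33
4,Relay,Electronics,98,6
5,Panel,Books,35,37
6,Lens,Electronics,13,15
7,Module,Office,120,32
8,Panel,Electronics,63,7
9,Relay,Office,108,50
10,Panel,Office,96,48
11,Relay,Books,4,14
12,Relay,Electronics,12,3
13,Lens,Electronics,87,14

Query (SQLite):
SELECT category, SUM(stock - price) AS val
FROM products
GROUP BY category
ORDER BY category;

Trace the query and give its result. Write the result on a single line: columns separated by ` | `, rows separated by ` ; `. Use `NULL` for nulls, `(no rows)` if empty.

Books | 12 ; Electronics | -228 ; Office | -353 ; Toys | 30

For each row compute stock - price.
Group by category; take SUM of the expression per group.
  Books: ids {5, 11} → SUM(stock - price)=12
  Electronics: ids {4, 6, 8, 12, 13} → SUM(stock - price)=-228
  Office: ids {1, 3, 7, 9, 10} → SUM(stock - price)=-353
  Toys: ids {2} → SUM(stock - price)=30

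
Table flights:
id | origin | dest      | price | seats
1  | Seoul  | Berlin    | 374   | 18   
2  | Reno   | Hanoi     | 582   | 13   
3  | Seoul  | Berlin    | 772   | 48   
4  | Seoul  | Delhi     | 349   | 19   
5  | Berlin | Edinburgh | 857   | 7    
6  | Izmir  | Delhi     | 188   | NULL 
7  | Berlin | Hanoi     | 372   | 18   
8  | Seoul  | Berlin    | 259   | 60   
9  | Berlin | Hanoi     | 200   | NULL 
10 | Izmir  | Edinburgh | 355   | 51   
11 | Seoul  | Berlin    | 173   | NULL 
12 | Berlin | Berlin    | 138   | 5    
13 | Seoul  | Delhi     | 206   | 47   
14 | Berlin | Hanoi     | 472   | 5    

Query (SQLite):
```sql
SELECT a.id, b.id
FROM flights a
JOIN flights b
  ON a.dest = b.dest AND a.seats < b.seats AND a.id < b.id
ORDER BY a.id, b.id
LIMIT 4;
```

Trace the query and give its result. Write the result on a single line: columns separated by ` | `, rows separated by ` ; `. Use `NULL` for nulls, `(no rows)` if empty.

1 | 3 ; 1 | 8 ; 2 | 7 ; 3 | 8

Pairs (a,b) with same dest, a.seats < b.seats, a.id < b.id.
dest groups: Berlin:{1,3,8,11,12} Delhi:{4,6,13} Edinburgh:{5,10} Hanoi:{2,7,9,14}
Ordered by (a.id, b.id); first 4.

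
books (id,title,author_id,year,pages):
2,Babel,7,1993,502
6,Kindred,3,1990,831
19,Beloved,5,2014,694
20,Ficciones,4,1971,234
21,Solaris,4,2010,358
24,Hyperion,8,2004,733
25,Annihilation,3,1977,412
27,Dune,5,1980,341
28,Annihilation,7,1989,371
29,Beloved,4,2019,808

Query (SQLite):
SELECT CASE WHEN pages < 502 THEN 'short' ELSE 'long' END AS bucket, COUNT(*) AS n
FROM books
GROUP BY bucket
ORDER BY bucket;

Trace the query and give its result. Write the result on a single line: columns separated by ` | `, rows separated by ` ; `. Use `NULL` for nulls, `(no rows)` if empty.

Bucket rows by pages < 502 → 'short' else 'long'; count each bucket.

long | 5 ; short | 5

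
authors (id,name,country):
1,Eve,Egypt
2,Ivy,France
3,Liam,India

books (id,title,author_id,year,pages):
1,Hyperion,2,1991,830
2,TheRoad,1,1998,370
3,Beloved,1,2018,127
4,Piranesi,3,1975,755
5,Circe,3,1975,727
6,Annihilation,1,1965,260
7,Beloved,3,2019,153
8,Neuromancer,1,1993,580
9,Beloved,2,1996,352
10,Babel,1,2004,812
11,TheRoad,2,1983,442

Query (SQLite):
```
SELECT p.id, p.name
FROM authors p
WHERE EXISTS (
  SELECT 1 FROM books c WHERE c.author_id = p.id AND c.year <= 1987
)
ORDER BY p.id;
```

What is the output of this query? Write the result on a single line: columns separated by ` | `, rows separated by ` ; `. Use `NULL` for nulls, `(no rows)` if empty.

For each authors row, check whether any books with matching author_id has year <= 1987.
Keep rows where that is true.

1 | Eve ; 2 | Ivy ; 3 | Liam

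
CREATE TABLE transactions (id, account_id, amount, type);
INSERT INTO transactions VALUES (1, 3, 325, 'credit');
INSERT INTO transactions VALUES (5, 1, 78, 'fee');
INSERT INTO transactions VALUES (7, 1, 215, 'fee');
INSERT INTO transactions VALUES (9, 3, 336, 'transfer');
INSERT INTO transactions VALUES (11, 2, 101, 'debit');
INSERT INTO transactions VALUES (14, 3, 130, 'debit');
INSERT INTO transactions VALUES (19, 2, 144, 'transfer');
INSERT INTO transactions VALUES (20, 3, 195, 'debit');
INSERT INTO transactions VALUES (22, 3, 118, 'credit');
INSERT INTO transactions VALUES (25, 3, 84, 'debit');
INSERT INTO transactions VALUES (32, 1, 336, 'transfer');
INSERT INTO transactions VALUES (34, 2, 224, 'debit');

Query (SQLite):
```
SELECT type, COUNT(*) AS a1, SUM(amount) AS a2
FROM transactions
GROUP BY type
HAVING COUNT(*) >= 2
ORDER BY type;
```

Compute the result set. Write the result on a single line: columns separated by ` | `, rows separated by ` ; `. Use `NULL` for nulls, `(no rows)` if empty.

credit | 2 | 443 ; debit | 5 | 734 ; fee | 2 | 293 ; transfer | 3 | 816

Group transactions by type.
Per group compute: COUNT(*), SUM(amount).
HAVING: drop groups with fewer than 2 rows.
  credit: ids {1, 22} → COUNT(*)=2, SUM(amount)=443
  debit: ids {11, 14, 20, 25, 34} → COUNT(*)=5, SUM(amount)=734
  fee: ids {5, 7} → COUNT(*)=2, SUM(amount)=293
  transfer: ids {9, 19, 32} → COUNT(*)=3, SUM(amount)=816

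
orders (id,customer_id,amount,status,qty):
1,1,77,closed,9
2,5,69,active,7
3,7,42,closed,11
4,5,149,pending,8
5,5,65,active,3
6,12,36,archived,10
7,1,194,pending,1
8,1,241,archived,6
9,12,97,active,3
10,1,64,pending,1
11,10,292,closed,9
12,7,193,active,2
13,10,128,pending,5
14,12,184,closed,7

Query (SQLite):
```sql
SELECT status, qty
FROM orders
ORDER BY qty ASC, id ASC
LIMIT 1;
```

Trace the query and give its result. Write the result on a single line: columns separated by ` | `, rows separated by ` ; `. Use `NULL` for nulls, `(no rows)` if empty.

Sort by qty asc, tiebreak id asc: (1, id=7), (1, id=10), (2, id=12), (3, id=5) …. Take first 1.

pending | 1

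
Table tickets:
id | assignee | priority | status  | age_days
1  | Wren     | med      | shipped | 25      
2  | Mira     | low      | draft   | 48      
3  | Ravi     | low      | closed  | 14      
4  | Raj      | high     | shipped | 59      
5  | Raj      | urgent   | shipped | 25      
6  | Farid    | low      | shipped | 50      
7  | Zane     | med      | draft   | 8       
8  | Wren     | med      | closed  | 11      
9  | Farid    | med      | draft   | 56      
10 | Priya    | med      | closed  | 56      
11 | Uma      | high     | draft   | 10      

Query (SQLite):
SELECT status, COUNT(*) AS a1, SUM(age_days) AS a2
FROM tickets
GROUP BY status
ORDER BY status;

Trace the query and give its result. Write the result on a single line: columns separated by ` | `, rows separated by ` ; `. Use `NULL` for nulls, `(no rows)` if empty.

Group tickets by status.
Per group compute: COUNT(*), SUM(age_days).
  closed: ids {3, 8, 10} → COUNT(*)=3, SUM(age_days)=81
  draft: ids {2, 7, 9, 11} → COUNT(*)=4, SUM(age_days)=122
  shipped: ids {1, 4, 5, 6} → COUNT(*)=4, SUM(age_days)=159

closed | 3 | 81 ; draft | 4 | 122 ; shipped | 4 | 159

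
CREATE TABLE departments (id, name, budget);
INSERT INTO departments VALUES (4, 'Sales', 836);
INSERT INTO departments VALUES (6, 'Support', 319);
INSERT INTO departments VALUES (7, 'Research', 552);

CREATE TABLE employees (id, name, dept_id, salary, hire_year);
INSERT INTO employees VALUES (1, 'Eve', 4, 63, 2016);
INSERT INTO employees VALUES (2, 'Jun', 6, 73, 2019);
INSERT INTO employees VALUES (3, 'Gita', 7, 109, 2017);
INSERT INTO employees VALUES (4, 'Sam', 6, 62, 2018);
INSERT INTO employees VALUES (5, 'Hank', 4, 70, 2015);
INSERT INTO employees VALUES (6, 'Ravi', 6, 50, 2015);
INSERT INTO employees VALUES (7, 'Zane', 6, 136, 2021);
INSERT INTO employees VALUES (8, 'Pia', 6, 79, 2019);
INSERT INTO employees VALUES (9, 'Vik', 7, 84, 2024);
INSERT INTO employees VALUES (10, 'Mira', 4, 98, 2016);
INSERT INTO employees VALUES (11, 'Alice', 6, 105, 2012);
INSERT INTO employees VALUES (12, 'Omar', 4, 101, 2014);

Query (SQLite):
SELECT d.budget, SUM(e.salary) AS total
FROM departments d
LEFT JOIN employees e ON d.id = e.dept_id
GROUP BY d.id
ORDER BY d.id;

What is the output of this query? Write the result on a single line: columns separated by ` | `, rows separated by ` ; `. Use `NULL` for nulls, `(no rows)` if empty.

836 | 332 ; 319 | 505 ; 552 | 193

LEFT JOIN keeps every departments row; unmatched ones get NULL for employees columns.
Group by departments.id and compute SUM(e.salary). SUM over an all-NULL group is NULL.
  4: ids {1, 5, 10, 12} → SUM(e.salary)=332
  6: ids {2, 4, 6, 7, 8, 11} → SUM(e.salary)=505
  7: ids {3, 9} → SUM(e.salary)=193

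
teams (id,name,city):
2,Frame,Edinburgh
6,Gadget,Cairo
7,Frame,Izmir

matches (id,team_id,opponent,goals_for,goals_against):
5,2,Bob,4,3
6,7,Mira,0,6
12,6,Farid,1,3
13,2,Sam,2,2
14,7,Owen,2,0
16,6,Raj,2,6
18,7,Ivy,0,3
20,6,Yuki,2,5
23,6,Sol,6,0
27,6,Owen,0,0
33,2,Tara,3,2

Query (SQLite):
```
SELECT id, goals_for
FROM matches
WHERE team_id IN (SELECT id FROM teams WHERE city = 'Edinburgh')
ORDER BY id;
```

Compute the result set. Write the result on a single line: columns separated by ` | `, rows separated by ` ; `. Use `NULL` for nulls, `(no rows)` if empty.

5 | 4 ; 13 | 2 ; 33 | 3

Inner query: teams.id where city = 'Edinburgh'.
Outer: keep matches rows whose team_id is in that set.
Inner query → {2}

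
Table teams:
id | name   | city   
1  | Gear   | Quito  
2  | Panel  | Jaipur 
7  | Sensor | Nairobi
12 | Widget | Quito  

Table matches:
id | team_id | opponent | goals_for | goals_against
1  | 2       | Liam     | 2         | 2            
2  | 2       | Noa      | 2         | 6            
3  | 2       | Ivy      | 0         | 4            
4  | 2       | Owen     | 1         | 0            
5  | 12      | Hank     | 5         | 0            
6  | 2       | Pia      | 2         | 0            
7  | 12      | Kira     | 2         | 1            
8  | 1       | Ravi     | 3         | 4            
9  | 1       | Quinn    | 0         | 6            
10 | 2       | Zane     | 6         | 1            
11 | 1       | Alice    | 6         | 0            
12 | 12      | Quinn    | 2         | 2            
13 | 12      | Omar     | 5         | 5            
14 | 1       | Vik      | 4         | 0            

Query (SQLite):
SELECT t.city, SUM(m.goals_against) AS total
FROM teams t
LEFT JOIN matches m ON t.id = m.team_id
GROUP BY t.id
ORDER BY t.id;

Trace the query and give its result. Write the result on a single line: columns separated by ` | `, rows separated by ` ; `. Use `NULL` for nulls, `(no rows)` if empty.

Quito | 10 ; Jaipur | 13 ; Nairobi | NULL ; Quito | 8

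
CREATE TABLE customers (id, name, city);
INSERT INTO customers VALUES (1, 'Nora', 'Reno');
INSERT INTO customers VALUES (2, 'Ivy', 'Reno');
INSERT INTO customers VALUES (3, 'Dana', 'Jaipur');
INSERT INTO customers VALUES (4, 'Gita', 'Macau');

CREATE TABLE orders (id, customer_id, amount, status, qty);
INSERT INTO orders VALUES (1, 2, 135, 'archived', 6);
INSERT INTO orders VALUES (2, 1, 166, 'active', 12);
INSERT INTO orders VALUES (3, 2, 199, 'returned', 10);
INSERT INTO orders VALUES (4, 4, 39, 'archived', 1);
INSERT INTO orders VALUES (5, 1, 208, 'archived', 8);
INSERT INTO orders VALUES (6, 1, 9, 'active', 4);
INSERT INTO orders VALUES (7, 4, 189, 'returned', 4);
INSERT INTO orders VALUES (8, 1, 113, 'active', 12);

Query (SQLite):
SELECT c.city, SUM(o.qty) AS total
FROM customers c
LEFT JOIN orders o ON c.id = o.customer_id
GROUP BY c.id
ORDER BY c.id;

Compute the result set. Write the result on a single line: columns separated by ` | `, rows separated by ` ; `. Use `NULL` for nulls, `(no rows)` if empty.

LEFT JOIN keeps every customers row; unmatched ones get NULL for orders columns.
Group by customers.id and compute SUM(o.qty). SUM over an all-NULL group is NULL.
  1: ids {2, 5, 6, 8} → SUM(o.qty)=36
  2: ids {1, 3} → SUM(o.qty)=16
  3: ids {—} → SUM(o.qty)=NULL
  4: ids {4, 7} → SUM(o.qty)=5

Reno | 36 ; Reno | 16 ; Jaipur | NULL ; Macau | 5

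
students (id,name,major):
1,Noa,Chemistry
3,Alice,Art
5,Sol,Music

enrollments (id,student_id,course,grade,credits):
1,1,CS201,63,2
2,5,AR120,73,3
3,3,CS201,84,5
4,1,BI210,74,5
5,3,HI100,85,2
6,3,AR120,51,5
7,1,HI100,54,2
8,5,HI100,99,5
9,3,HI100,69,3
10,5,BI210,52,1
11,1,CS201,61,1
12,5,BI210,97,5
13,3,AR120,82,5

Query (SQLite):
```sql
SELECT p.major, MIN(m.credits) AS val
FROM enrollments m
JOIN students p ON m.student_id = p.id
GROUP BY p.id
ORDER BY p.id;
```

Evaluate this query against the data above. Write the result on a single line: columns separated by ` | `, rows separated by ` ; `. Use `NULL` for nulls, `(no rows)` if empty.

Join each enrollments row to its students via student_id.
Group joined rows by students.id; compute MIN(m.credits) per group.
  1: ids {1, 4, 7, 11} → MIN(m.credits)=1
  3: ids {3, 5, 6, 9, 13} → MIN(m.credits)=2
  5: ids {2, 8, 10, 12} → MIN(m.credits)=1

Chemistry | 1 ; Art | 2 ; Music | 1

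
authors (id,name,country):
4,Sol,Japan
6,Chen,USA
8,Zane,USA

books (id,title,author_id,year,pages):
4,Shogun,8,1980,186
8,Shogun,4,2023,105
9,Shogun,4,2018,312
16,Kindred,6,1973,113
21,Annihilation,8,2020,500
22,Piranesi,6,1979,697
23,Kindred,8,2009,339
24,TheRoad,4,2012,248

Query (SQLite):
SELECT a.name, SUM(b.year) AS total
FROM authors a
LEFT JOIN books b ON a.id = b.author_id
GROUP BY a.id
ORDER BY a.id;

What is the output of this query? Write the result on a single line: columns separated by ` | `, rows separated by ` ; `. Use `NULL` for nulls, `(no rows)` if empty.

LEFT JOIN keeps every authors row; unmatched ones get NULL for books columns.
Group by authors.id and compute SUM(b.year). SUM over an all-NULL group is NULL.
  4: ids {8, 9, 24} → SUM(b.year)=6053
  6: ids {16, 22} → SUM(b.year)=3952
  8: ids {4, 21, 23} → SUM(b.year)=6009

Sol | 6053 ; Chen | 3952 ; Zane | 6009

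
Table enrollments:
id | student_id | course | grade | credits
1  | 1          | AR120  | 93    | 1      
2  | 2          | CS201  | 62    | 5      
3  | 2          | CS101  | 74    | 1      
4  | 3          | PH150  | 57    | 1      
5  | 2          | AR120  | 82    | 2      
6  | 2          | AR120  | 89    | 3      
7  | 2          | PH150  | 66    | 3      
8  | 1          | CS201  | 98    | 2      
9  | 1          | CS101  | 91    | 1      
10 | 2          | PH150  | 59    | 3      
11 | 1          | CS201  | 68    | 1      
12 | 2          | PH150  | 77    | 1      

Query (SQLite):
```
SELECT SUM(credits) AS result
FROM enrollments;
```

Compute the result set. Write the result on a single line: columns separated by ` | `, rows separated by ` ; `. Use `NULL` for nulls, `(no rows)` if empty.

All credits values: [1, 5, 1, 1, 2, 3, 3, 2, 1, 3, 1, 1].
SUM of non-NULL values = 24.

24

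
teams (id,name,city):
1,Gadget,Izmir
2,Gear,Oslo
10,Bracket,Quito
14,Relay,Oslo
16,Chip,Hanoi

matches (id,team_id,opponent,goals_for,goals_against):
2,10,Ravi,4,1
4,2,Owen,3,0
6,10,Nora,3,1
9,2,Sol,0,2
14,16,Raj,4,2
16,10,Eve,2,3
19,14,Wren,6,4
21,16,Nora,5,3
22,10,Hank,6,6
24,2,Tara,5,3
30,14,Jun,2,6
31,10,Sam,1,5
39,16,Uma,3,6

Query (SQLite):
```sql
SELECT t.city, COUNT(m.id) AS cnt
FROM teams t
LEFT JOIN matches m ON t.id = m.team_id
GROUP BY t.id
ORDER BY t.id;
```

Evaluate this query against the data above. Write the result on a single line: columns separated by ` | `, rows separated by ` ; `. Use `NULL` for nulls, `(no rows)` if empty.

Izmir | 0 ; Oslo | 3 ; Quito | 5 ; Oslo | 2 ; Hanoi | 3

LEFT JOIN keeps every teams row; unmatched ones get NULL for matches columns.
Group by teams.id and compute COUNT(m.id). COUNT(col) of an all-NULL group is 0.
  1: ids {—} → COUNT(m.id)=0
  2: ids {4, 9, 24} → COUNT(m.id)=3
  10: ids {2, 6, 16, 22, 31} → COUNT(m.id)=5
  14: ids {19, 30} → COUNT(m.id)=2
  16: ids {14, 21, 39} → COUNT(m.id)=3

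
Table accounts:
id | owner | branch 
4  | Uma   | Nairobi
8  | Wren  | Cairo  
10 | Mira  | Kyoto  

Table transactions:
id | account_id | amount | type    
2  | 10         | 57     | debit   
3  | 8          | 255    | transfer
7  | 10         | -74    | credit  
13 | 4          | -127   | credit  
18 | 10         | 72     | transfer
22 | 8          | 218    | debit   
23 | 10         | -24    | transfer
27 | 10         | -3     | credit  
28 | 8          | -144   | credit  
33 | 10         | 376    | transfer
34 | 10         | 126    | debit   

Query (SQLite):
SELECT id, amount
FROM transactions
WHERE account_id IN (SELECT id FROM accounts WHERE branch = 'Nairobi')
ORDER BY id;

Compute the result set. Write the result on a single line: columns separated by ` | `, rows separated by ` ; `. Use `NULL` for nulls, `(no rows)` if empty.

Inner query: accounts.id where branch = 'Nairobi'.
Outer: keep transactions rows whose account_id is in that set.
Inner query → {4}

13 | -127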